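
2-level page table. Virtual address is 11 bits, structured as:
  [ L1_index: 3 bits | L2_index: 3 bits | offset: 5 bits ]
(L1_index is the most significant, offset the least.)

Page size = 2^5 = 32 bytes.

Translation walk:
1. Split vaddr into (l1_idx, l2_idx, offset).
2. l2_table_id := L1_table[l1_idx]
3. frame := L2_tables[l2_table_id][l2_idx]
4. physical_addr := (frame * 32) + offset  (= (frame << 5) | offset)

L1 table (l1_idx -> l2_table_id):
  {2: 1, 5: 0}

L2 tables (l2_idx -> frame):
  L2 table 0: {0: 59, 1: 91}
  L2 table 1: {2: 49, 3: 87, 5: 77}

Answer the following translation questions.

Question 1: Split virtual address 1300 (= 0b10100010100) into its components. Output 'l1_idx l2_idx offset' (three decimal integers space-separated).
Answer: 5 0 20

Derivation:
vaddr = 1300 = 0b10100010100
  top 3 bits -> l1_idx = 5
  next 3 bits -> l2_idx = 0
  bottom 5 bits -> offset = 20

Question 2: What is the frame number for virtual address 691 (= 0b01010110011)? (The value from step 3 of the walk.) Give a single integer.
Answer: 77

Derivation:
vaddr = 691: l1_idx=2, l2_idx=5
L1[2] = 1; L2[1][5] = 77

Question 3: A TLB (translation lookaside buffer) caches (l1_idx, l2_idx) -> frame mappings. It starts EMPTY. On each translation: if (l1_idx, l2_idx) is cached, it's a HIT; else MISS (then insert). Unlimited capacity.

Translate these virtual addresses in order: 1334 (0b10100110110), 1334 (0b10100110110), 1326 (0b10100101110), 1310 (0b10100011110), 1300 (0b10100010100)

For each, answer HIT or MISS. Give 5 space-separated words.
Answer: MISS HIT HIT MISS HIT

Derivation:
vaddr=1334: (5,1) not in TLB -> MISS, insert
vaddr=1334: (5,1) in TLB -> HIT
vaddr=1326: (5,1) in TLB -> HIT
vaddr=1310: (5,0) not in TLB -> MISS, insert
vaddr=1300: (5,0) in TLB -> HIT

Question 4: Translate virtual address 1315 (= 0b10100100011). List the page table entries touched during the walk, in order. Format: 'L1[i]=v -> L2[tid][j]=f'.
vaddr = 1315 = 0b10100100011
Split: l1_idx=5, l2_idx=1, offset=3

Answer: L1[5]=0 -> L2[0][1]=91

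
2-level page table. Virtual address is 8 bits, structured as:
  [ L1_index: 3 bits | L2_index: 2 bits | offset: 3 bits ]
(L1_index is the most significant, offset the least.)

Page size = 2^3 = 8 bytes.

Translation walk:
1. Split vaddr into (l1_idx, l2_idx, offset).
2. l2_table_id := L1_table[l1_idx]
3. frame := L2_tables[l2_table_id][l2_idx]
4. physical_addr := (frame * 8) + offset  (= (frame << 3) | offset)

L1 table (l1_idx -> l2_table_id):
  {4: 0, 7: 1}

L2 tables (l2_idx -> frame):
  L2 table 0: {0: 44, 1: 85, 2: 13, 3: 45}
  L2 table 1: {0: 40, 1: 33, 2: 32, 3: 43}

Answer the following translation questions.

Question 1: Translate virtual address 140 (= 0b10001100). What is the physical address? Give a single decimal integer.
Answer: 684

Derivation:
vaddr = 140 = 0b10001100
Split: l1_idx=4, l2_idx=1, offset=4
L1[4] = 0
L2[0][1] = 85
paddr = 85 * 8 + 4 = 684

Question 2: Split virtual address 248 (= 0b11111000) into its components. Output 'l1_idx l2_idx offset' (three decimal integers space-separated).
vaddr = 248 = 0b11111000
  top 3 bits -> l1_idx = 7
  next 2 bits -> l2_idx = 3
  bottom 3 bits -> offset = 0

Answer: 7 3 0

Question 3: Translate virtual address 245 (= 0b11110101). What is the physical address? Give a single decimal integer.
vaddr = 245 = 0b11110101
Split: l1_idx=7, l2_idx=2, offset=5
L1[7] = 1
L2[1][2] = 32
paddr = 32 * 8 + 5 = 261

Answer: 261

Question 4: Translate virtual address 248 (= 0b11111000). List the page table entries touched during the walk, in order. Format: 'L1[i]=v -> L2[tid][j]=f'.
Answer: L1[7]=1 -> L2[1][3]=43

Derivation:
vaddr = 248 = 0b11111000
Split: l1_idx=7, l2_idx=3, offset=0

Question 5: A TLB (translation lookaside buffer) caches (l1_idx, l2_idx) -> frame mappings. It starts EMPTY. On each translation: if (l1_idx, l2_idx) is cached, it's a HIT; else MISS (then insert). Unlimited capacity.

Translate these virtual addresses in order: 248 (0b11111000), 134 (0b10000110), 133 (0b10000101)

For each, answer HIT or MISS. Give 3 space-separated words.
Answer: MISS MISS HIT

Derivation:
vaddr=248: (7,3) not in TLB -> MISS, insert
vaddr=134: (4,0) not in TLB -> MISS, insert
vaddr=133: (4,0) in TLB -> HIT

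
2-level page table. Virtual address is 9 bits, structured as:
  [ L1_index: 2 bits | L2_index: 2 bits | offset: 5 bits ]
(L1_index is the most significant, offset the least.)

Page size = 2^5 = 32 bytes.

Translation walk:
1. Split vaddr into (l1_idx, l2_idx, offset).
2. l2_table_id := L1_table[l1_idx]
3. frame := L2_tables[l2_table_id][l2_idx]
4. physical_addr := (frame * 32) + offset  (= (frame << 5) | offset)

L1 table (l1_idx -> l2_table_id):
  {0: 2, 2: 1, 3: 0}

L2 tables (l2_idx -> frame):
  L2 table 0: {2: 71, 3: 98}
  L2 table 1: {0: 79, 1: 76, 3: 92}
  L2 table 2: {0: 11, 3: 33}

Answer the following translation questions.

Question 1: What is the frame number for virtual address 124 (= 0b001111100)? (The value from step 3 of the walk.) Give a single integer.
vaddr = 124: l1_idx=0, l2_idx=3
L1[0] = 2; L2[2][3] = 33

Answer: 33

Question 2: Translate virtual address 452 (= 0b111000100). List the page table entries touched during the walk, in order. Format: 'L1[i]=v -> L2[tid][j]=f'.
Answer: L1[3]=0 -> L2[0][2]=71

Derivation:
vaddr = 452 = 0b111000100
Split: l1_idx=3, l2_idx=2, offset=4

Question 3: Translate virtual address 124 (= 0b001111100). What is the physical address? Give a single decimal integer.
Answer: 1084

Derivation:
vaddr = 124 = 0b001111100
Split: l1_idx=0, l2_idx=3, offset=28
L1[0] = 2
L2[2][3] = 33
paddr = 33 * 32 + 28 = 1084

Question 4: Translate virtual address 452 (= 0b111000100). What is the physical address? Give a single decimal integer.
Answer: 2276

Derivation:
vaddr = 452 = 0b111000100
Split: l1_idx=3, l2_idx=2, offset=4
L1[3] = 0
L2[0][2] = 71
paddr = 71 * 32 + 4 = 2276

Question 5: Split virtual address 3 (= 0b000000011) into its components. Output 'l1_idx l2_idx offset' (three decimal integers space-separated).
Answer: 0 0 3

Derivation:
vaddr = 3 = 0b000000011
  top 2 bits -> l1_idx = 0
  next 2 bits -> l2_idx = 0
  bottom 5 bits -> offset = 3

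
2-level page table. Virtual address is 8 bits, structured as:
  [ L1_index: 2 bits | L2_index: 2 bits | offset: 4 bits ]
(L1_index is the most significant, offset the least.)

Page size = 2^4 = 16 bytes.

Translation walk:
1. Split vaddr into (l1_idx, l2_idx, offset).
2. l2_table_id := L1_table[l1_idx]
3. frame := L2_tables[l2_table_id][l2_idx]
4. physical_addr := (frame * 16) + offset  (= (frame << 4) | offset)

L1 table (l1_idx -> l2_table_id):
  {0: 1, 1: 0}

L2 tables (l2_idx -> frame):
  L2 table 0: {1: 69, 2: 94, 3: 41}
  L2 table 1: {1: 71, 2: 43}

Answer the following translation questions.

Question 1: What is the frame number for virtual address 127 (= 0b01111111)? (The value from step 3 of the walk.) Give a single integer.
vaddr = 127: l1_idx=1, l2_idx=3
L1[1] = 0; L2[0][3] = 41

Answer: 41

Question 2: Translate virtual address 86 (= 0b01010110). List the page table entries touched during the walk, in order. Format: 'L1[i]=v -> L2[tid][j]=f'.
Answer: L1[1]=0 -> L2[0][1]=69

Derivation:
vaddr = 86 = 0b01010110
Split: l1_idx=1, l2_idx=1, offset=6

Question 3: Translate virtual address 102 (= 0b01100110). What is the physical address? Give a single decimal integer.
vaddr = 102 = 0b01100110
Split: l1_idx=1, l2_idx=2, offset=6
L1[1] = 0
L2[0][2] = 94
paddr = 94 * 16 + 6 = 1510

Answer: 1510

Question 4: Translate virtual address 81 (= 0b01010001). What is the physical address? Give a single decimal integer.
vaddr = 81 = 0b01010001
Split: l1_idx=1, l2_idx=1, offset=1
L1[1] = 0
L2[0][1] = 69
paddr = 69 * 16 + 1 = 1105

Answer: 1105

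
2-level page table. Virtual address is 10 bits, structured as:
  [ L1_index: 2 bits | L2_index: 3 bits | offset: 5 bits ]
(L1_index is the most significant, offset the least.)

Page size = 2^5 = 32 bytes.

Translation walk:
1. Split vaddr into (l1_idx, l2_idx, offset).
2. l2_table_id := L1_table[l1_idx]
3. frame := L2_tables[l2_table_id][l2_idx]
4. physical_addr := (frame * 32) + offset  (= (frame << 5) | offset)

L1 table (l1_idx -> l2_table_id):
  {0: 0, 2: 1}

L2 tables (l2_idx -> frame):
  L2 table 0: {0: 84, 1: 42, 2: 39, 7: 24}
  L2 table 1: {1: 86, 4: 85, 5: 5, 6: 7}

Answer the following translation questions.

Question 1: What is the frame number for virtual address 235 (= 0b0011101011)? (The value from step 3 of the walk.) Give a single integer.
Answer: 24

Derivation:
vaddr = 235: l1_idx=0, l2_idx=7
L1[0] = 0; L2[0][7] = 24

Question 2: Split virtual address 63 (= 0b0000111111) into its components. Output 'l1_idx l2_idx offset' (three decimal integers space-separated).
Answer: 0 1 31

Derivation:
vaddr = 63 = 0b0000111111
  top 2 bits -> l1_idx = 0
  next 3 bits -> l2_idx = 1
  bottom 5 bits -> offset = 31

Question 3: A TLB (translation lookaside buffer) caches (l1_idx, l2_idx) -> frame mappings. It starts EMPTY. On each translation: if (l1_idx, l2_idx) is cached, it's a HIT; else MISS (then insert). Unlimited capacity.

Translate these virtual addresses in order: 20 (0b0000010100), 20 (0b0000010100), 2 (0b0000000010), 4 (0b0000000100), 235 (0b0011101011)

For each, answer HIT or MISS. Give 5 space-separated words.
Answer: MISS HIT HIT HIT MISS

Derivation:
vaddr=20: (0,0) not in TLB -> MISS, insert
vaddr=20: (0,0) in TLB -> HIT
vaddr=2: (0,0) in TLB -> HIT
vaddr=4: (0,0) in TLB -> HIT
vaddr=235: (0,7) not in TLB -> MISS, insert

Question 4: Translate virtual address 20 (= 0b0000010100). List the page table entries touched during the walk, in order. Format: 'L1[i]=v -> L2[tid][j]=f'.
vaddr = 20 = 0b0000010100
Split: l1_idx=0, l2_idx=0, offset=20

Answer: L1[0]=0 -> L2[0][0]=84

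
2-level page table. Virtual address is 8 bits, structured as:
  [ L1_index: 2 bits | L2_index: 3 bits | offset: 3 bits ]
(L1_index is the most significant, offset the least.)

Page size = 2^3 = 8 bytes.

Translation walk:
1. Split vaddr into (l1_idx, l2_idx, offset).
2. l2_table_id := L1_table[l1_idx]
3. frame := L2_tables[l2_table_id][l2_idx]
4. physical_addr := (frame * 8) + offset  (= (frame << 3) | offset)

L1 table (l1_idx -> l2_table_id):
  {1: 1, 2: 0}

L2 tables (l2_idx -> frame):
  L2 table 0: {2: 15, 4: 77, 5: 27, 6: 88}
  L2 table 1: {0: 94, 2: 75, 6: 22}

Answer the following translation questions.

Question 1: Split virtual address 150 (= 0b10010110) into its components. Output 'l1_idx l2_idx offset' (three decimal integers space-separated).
Answer: 2 2 6

Derivation:
vaddr = 150 = 0b10010110
  top 2 bits -> l1_idx = 2
  next 3 bits -> l2_idx = 2
  bottom 3 bits -> offset = 6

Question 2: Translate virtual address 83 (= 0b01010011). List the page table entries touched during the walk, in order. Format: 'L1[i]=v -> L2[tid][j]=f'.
vaddr = 83 = 0b01010011
Split: l1_idx=1, l2_idx=2, offset=3

Answer: L1[1]=1 -> L2[1][2]=75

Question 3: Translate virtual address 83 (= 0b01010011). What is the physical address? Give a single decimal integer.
vaddr = 83 = 0b01010011
Split: l1_idx=1, l2_idx=2, offset=3
L1[1] = 1
L2[1][2] = 75
paddr = 75 * 8 + 3 = 603

Answer: 603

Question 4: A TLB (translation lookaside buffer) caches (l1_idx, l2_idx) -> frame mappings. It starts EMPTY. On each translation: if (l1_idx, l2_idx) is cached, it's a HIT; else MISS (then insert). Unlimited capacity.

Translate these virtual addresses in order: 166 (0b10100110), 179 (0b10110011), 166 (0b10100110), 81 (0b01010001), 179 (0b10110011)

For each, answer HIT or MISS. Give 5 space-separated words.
vaddr=166: (2,4) not in TLB -> MISS, insert
vaddr=179: (2,6) not in TLB -> MISS, insert
vaddr=166: (2,4) in TLB -> HIT
vaddr=81: (1,2) not in TLB -> MISS, insert
vaddr=179: (2,6) in TLB -> HIT

Answer: MISS MISS HIT MISS HIT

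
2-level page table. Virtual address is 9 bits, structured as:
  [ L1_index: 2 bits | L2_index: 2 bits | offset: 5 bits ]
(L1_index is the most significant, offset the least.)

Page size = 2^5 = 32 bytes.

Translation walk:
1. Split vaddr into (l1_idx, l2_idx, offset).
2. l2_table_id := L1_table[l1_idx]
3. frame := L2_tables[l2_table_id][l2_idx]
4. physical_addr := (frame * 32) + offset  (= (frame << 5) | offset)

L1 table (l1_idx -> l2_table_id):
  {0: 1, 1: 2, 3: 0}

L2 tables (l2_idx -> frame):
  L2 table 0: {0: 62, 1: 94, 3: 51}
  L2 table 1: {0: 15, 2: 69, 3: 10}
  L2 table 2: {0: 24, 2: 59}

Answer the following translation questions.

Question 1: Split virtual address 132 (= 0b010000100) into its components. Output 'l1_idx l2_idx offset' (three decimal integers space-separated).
Answer: 1 0 4

Derivation:
vaddr = 132 = 0b010000100
  top 2 bits -> l1_idx = 1
  next 2 bits -> l2_idx = 0
  bottom 5 bits -> offset = 4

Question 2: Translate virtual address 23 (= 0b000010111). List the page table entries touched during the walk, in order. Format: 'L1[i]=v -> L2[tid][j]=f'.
vaddr = 23 = 0b000010111
Split: l1_idx=0, l2_idx=0, offset=23

Answer: L1[0]=1 -> L2[1][0]=15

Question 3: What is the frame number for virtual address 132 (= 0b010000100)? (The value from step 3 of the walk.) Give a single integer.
Answer: 24

Derivation:
vaddr = 132: l1_idx=1, l2_idx=0
L1[1] = 2; L2[2][0] = 24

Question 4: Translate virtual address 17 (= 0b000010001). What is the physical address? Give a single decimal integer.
vaddr = 17 = 0b000010001
Split: l1_idx=0, l2_idx=0, offset=17
L1[0] = 1
L2[1][0] = 15
paddr = 15 * 32 + 17 = 497

Answer: 497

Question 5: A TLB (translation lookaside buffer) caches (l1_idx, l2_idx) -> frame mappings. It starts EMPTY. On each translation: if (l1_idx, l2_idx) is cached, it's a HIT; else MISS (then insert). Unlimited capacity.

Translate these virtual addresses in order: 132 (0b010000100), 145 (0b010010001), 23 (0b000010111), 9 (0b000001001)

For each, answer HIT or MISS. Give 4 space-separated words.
vaddr=132: (1,0) not in TLB -> MISS, insert
vaddr=145: (1,0) in TLB -> HIT
vaddr=23: (0,0) not in TLB -> MISS, insert
vaddr=9: (0,0) in TLB -> HIT

Answer: MISS HIT MISS HIT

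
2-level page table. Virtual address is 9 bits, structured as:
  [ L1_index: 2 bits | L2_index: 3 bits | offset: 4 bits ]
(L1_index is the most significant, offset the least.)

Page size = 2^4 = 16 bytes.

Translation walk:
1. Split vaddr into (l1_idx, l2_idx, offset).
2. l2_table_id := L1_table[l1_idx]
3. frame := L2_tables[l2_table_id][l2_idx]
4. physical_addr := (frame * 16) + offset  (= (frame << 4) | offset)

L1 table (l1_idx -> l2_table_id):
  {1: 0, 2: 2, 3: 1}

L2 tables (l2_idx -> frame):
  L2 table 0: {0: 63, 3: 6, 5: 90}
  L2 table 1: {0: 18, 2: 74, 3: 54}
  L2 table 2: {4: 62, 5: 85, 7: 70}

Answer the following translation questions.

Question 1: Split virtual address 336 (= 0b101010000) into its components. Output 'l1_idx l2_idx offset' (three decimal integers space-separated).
vaddr = 336 = 0b101010000
  top 2 bits -> l1_idx = 2
  next 3 bits -> l2_idx = 5
  bottom 4 bits -> offset = 0

Answer: 2 5 0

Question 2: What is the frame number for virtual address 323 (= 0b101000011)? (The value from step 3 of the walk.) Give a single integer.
vaddr = 323: l1_idx=2, l2_idx=4
L1[2] = 2; L2[2][4] = 62

Answer: 62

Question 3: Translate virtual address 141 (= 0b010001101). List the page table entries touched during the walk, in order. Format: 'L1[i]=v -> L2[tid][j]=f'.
vaddr = 141 = 0b010001101
Split: l1_idx=1, l2_idx=0, offset=13

Answer: L1[1]=0 -> L2[0][0]=63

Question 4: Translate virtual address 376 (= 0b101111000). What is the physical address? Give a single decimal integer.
Answer: 1128

Derivation:
vaddr = 376 = 0b101111000
Split: l1_idx=2, l2_idx=7, offset=8
L1[2] = 2
L2[2][7] = 70
paddr = 70 * 16 + 8 = 1128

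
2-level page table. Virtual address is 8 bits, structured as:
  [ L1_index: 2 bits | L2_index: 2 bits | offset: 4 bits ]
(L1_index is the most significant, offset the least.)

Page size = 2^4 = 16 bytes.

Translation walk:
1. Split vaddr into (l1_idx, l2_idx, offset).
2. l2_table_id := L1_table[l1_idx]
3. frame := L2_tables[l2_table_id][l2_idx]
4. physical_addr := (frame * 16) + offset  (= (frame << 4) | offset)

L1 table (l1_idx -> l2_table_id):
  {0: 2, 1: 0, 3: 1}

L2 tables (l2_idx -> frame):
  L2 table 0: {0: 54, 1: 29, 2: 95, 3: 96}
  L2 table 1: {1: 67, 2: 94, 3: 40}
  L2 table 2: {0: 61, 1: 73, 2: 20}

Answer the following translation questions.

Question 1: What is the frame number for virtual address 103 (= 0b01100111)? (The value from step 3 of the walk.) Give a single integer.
Answer: 95

Derivation:
vaddr = 103: l1_idx=1, l2_idx=2
L1[1] = 0; L2[0][2] = 95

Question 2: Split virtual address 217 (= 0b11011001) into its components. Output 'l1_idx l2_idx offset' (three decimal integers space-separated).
Answer: 3 1 9

Derivation:
vaddr = 217 = 0b11011001
  top 2 bits -> l1_idx = 3
  next 2 bits -> l2_idx = 1
  bottom 4 bits -> offset = 9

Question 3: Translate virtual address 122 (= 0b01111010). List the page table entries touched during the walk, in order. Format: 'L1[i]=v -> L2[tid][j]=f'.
vaddr = 122 = 0b01111010
Split: l1_idx=1, l2_idx=3, offset=10

Answer: L1[1]=0 -> L2[0][3]=96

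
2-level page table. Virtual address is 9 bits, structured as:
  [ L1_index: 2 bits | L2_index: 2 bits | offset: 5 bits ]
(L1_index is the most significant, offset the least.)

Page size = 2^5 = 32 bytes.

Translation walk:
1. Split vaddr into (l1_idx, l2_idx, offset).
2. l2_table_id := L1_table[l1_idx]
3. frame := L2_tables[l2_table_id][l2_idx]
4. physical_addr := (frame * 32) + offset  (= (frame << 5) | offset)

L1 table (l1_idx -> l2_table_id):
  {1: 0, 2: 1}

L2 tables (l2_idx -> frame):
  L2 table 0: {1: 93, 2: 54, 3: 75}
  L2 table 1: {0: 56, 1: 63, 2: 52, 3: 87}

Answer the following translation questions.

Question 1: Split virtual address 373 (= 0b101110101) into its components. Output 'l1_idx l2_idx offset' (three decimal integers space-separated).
vaddr = 373 = 0b101110101
  top 2 bits -> l1_idx = 2
  next 2 bits -> l2_idx = 3
  bottom 5 bits -> offset = 21

Answer: 2 3 21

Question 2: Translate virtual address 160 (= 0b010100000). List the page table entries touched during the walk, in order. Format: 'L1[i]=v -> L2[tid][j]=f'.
Answer: L1[1]=0 -> L2[0][1]=93

Derivation:
vaddr = 160 = 0b010100000
Split: l1_idx=1, l2_idx=1, offset=0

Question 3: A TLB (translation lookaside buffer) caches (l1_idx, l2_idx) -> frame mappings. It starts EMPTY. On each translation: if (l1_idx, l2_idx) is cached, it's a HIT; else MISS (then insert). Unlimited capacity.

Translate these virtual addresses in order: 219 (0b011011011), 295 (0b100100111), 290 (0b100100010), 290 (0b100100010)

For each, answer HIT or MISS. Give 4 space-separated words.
Answer: MISS MISS HIT HIT

Derivation:
vaddr=219: (1,2) not in TLB -> MISS, insert
vaddr=295: (2,1) not in TLB -> MISS, insert
vaddr=290: (2,1) in TLB -> HIT
vaddr=290: (2,1) in TLB -> HIT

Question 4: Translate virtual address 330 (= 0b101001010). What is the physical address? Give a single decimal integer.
vaddr = 330 = 0b101001010
Split: l1_idx=2, l2_idx=2, offset=10
L1[2] = 1
L2[1][2] = 52
paddr = 52 * 32 + 10 = 1674

Answer: 1674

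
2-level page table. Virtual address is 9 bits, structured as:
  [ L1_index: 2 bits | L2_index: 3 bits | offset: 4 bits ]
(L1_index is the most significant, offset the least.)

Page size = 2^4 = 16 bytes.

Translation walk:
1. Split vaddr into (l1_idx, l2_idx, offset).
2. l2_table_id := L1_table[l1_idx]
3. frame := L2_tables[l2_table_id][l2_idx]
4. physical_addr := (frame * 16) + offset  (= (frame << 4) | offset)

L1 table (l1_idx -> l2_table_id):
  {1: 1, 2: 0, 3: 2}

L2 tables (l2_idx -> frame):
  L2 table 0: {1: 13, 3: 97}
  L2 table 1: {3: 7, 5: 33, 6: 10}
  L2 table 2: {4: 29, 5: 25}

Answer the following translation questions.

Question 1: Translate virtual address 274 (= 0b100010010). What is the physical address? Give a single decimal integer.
Answer: 210

Derivation:
vaddr = 274 = 0b100010010
Split: l1_idx=2, l2_idx=1, offset=2
L1[2] = 0
L2[0][1] = 13
paddr = 13 * 16 + 2 = 210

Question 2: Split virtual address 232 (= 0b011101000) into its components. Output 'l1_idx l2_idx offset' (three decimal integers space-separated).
vaddr = 232 = 0b011101000
  top 2 bits -> l1_idx = 1
  next 3 bits -> l2_idx = 6
  bottom 4 bits -> offset = 8

Answer: 1 6 8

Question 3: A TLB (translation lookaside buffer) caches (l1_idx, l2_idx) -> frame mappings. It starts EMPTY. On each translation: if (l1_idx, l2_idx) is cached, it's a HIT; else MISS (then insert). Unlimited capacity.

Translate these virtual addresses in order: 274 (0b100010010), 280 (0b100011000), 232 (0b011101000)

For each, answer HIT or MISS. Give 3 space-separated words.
Answer: MISS HIT MISS

Derivation:
vaddr=274: (2,1) not in TLB -> MISS, insert
vaddr=280: (2,1) in TLB -> HIT
vaddr=232: (1,6) not in TLB -> MISS, insert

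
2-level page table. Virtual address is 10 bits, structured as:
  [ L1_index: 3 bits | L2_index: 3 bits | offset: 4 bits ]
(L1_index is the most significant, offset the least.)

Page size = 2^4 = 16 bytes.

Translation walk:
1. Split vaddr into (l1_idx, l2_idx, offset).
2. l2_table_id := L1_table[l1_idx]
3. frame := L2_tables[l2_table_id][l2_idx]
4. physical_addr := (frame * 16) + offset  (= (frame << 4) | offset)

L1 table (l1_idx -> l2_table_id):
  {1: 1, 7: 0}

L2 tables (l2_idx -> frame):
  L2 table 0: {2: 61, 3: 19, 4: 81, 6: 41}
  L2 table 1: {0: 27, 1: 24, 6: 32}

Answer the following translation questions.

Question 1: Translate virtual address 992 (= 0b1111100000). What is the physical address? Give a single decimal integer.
vaddr = 992 = 0b1111100000
Split: l1_idx=7, l2_idx=6, offset=0
L1[7] = 0
L2[0][6] = 41
paddr = 41 * 16 + 0 = 656

Answer: 656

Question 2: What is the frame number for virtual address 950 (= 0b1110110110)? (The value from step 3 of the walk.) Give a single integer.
Answer: 19

Derivation:
vaddr = 950: l1_idx=7, l2_idx=3
L1[7] = 0; L2[0][3] = 19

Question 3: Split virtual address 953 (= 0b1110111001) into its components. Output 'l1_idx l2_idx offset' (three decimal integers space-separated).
vaddr = 953 = 0b1110111001
  top 3 bits -> l1_idx = 7
  next 3 bits -> l2_idx = 3
  bottom 4 bits -> offset = 9

Answer: 7 3 9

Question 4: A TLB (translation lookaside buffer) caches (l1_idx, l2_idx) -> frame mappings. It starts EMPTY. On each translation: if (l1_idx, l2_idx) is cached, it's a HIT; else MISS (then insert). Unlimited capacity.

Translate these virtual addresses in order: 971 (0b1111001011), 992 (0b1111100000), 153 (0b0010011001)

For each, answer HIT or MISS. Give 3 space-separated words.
Answer: MISS MISS MISS

Derivation:
vaddr=971: (7,4) not in TLB -> MISS, insert
vaddr=992: (7,6) not in TLB -> MISS, insert
vaddr=153: (1,1) not in TLB -> MISS, insert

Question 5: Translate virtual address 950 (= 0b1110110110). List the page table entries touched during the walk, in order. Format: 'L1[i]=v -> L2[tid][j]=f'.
Answer: L1[7]=0 -> L2[0][3]=19

Derivation:
vaddr = 950 = 0b1110110110
Split: l1_idx=7, l2_idx=3, offset=6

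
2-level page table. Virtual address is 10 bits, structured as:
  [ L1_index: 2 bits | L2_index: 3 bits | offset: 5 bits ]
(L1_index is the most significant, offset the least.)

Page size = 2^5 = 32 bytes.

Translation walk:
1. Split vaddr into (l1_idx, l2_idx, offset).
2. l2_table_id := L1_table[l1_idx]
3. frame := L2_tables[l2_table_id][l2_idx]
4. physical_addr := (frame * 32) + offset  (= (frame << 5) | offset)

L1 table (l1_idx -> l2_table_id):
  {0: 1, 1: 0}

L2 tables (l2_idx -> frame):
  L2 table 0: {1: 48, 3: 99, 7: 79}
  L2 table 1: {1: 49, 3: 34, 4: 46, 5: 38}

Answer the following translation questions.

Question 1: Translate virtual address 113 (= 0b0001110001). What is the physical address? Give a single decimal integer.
Answer: 1105

Derivation:
vaddr = 113 = 0b0001110001
Split: l1_idx=0, l2_idx=3, offset=17
L1[0] = 1
L2[1][3] = 34
paddr = 34 * 32 + 17 = 1105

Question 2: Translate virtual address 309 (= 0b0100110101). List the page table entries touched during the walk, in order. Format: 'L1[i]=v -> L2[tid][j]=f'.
Answer: L1[1]=0 -> L2[0][1]=48

Derivation:
vaddr = 309 = 0b0100110101
Split: l1_idx=1, l2_idx=1, offset=21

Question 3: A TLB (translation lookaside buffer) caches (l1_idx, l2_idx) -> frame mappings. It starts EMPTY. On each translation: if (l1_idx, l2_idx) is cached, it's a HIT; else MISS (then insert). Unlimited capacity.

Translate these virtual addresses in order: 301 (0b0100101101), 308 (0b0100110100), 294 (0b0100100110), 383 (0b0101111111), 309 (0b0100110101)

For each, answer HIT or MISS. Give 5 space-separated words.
vaddr=301: (1,1) not in TLB -> MISS, insert
vaddr=308: (1,1) in TLB -> HIT
vaddr=294: (1,1) in TLB -> HIT
vaddr=383: (1,3) not in TLB -> MISS, insert
vaddr=309: (1,1) in TLB -> HIT

Answer: MISS HIT HIT MISS HIT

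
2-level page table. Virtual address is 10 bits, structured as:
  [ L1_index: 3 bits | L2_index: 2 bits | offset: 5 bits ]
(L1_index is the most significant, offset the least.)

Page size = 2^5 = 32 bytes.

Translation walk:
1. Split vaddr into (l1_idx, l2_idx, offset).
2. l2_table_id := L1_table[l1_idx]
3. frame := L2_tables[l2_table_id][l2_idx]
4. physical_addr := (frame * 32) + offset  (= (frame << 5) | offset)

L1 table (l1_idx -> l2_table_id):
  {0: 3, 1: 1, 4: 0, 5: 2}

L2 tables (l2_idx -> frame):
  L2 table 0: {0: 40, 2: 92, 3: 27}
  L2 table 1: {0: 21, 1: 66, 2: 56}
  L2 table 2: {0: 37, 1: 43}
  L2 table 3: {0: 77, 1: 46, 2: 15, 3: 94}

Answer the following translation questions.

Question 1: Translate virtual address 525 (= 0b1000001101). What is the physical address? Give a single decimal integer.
vaddr = 525 = 0b1000001101
Split: l1_idx=4, l2_idx=0, offset=13
L1[4] = 0
L2[0][0] = 40
paddr = 40 * 32 + 13 = 1293

Answer: 1293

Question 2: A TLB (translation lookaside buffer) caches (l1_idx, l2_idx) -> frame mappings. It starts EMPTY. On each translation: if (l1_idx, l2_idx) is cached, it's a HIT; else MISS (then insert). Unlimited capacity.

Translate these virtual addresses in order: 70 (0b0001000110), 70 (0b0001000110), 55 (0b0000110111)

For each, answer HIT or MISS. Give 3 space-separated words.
vaddr=70: (0,2) not in TLB -> MISS, insert
vaddr=70: (0,2) in TLB -> HIT
vaddr=55: (0,1) not in TLB -> MISS, insert

Answer: MISS HIT MISS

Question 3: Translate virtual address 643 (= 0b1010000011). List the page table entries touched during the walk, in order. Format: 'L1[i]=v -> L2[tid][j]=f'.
vaddr = 643 = 0b1010000011
Split: l1_idx=5, l2_idx=0, offset=3

Answer: L1[5]=2 -> L2[2][0]=37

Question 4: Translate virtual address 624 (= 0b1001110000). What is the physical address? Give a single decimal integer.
vaddr = 624 = 0b1001110000
Split: l1_idx=4, l2_idx=3, offset=16
L1[4] = 0
L2[0][3] = 27
paddr = 27 * 32 + 16 = 880

Answer: 880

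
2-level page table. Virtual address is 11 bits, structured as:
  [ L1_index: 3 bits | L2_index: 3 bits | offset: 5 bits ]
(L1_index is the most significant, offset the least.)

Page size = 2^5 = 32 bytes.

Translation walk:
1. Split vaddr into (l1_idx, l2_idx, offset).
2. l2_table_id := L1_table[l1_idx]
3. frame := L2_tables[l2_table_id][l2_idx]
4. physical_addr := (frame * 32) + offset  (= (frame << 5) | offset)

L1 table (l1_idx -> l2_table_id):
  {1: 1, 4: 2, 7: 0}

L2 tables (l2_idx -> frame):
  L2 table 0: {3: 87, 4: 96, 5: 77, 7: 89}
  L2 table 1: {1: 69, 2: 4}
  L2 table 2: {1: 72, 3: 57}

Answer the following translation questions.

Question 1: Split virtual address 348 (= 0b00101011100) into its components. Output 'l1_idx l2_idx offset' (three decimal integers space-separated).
Answer: 1 2 28

Derivation:
vaddr = 348 = 0b00101011100
  top 3 bits -> l1_idx = 1
  next 3 bits -> l2_idx = 2
  bottom 5 bits -> offset = 28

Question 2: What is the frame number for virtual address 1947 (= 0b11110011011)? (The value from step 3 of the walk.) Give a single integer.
vaddr = 1947: l1_idx=7, l2_idx=4
L1[7] = 0; L2[0][4] = 96

Answer: 96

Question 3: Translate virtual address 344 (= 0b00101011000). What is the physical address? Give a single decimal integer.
Answer: 152

Derivation:
vaddr = 344 = 0b00101011000
Split: l1_idx=1, l2_idx=2, offset=24
L1[1] = 1
L2[1][2] = 4
paddr = 4 * 32 + 24 = 152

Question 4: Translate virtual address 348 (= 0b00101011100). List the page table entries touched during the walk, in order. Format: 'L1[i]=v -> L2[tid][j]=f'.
Answer: L1[1]=1 -> L2[1][2]=4

Derivation:
vaddr = 348 = 0b00101011100
Split: l1_idx=1, l2_idx=2, offset=28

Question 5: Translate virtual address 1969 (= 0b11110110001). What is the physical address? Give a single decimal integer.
Answer: 2481

Derivation:
vaddr = 1969 = 0b11110110001
Split: l1_idx=7, l2_idx=5, offset=17
L1[7] = 0
L2[0][5] = 77
paddr = 77 * 32 + 17 = 2481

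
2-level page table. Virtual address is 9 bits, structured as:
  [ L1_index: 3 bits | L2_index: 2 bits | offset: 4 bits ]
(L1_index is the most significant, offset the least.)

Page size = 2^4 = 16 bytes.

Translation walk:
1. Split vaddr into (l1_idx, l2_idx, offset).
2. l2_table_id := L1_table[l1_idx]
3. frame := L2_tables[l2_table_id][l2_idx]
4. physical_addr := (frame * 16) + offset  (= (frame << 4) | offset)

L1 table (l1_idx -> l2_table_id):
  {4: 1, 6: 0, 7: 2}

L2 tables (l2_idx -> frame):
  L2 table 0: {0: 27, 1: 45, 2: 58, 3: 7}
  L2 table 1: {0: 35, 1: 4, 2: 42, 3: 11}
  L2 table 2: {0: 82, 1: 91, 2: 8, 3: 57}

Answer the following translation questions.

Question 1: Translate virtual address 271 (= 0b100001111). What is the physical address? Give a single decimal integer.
Answer: 575

Derivation:
vaddr = 271 = 0b100001111
Split: l1_idx=4, l2_idx=0, offset=15
L1[4] = 1
L2[1][0] = 35
paddr = 35 * 16 + 15 = 575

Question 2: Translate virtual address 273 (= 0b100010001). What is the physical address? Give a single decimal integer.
Answer: 65

Derivation:
vaddr = 273 = 0b100010001
Split: l1_idx=4, l2_idx=1, offset=1
L1[4] = 1
L2[1][1] = 4
paddr = 4 * 16 + 1 = 65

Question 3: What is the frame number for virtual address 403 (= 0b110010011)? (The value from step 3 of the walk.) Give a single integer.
Answer: 45

Derivation:
vaddr = 403: l1_idx=6, l2_idx=1
L1[6] = 0; L2[0][1] = 45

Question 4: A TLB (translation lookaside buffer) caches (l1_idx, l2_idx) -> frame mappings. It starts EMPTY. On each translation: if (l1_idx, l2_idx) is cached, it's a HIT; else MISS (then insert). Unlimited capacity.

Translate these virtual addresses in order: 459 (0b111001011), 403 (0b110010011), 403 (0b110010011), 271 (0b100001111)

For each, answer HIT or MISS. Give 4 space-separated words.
Answer: MISS MISS HIT MISS

Derivation:
vaddr=459: (7,0) not in TLB -> MISS, insert
vaddr=403: (6,1) not in TLB -> MISS, insert
vaddr=403: (6,1) in TLB -> HIT
vaddr=271: (4,0) not in TLB -> MISS, insert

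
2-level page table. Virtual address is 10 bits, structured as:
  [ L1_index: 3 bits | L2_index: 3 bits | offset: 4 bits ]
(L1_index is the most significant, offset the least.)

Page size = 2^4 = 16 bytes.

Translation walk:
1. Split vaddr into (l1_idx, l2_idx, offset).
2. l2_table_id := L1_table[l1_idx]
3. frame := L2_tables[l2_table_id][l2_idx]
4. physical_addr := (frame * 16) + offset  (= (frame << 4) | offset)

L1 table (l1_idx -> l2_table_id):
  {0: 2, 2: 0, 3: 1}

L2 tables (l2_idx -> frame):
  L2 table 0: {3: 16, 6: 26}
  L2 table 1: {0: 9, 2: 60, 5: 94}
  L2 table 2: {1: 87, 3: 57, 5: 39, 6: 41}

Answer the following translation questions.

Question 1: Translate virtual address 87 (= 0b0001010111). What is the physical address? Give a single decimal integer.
Answer: 631

Derivation:
vaddr = 87 = 0b0001010111
Split: l1_idx=0, l2_idx=5, offset=7
L1[0] = 2
L2[2][5] = 39
paddr = 39 * 16 + 7 = 631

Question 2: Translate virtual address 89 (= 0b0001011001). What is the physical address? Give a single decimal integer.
vaddr = 89 = 0b0001011001
Split: l1_idx=0, l2_idx=5, offset=9
L1[0] = 2
L2[2][5] = 39
paddr = 39 * 16 + 9 = 633

Answer: 633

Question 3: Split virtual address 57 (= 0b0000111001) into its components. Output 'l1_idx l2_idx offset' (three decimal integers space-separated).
vaddr = 57 = 0b0000111001
  top 3 bits -> l1_idx = 0
  next 3 bits -> l2_idx = 3
  bottom 4 bits -> offset = 9

Answer: 0 3 9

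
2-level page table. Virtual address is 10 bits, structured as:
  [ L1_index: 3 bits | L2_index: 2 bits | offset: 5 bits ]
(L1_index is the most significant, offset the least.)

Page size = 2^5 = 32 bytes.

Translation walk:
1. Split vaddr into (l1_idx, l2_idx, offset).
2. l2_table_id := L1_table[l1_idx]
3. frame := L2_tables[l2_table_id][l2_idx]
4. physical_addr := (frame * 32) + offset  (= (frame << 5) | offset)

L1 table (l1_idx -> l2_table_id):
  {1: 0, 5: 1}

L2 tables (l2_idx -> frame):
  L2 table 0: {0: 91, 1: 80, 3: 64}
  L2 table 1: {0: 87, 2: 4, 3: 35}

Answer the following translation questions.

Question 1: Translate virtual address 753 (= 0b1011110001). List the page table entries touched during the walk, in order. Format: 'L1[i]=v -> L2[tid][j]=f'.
vaddr = 753 = 0b1011110001
Split: l1_idx=5, l2_idx=3, offset=17

Answer: L1[5]=1 -> L2[1][3]=35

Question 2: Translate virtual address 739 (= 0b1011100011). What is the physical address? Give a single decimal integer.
Answer: 1123

Derivation:
vaddr = 739 = 0b1011100011
Split: l1_idx=5, l2_idx=3, offset=3
L1[5] = 1
L2[1][3] = 35
paddr = 35 * 32 + 3 = 1123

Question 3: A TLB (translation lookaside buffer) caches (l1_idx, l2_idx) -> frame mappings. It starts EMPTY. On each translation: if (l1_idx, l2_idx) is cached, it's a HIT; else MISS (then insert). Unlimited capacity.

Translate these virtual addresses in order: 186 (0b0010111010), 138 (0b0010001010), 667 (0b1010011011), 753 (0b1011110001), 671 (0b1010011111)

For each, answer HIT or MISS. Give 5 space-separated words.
vaddr=186: (1,1) not in TLB -> MISS, insert
vaddr=138: (1,0) not in TLB -> MISS, insert
vaddr=667: (5,0) not in TLB -> MISS, insert
vaddr=753: (5,3) not in TLB -> MISS, insert
vaddr=671: (5,0) in TLB -> HIT

Answer: MISS MISS MISS MISS HIT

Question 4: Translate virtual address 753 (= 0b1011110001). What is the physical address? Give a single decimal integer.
Answer: 1137

Derivation:
vaddr = 753 = 0b1011110001
Split: l1_idx=5, l2_idx=3, offset=17
L1[5] = 1
L2[1][3] = 35
paddr = 35 * 32 + 17 = 1137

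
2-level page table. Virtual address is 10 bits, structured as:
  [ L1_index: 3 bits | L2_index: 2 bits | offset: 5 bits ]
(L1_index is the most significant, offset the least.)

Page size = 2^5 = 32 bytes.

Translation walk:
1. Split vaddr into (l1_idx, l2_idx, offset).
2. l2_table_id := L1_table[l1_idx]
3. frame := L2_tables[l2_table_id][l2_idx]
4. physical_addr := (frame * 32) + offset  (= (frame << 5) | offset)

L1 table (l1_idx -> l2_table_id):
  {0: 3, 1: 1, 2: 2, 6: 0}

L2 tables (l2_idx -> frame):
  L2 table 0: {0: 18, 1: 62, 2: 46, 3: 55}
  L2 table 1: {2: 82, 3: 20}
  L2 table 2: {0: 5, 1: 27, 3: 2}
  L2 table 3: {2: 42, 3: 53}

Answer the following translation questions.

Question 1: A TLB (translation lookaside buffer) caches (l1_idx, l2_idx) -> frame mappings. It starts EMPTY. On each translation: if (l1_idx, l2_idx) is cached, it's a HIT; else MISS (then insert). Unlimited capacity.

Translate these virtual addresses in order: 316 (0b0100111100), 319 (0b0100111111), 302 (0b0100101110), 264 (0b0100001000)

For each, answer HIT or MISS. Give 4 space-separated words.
vaddr=316: (2,1) not in TLB -> MISS, insert
vaddr=319: (2,1) in TLB -> HIT
vaddr=302: (2,1) in TLB -> HIT
vaddr=264: (2,0) not in TLB -> MISS, insert

Answer: MISS HIT HIT MISS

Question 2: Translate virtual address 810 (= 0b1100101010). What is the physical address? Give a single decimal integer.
Answer: 1994

Derivation:
vaddr = 810 = 0b1100101010
Split: l1_idx=6, l2_idx=1, offset=10
L1[6] = 0
L2[0][1] = 62
paddr = 62 * 32 + 10 = 1994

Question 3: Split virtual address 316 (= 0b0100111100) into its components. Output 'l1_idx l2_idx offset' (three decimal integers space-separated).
vaddr = 316 = 0b0100111100
  top 3 bits -> l1_idx = 2
  next 2 bits -> l2_idx = 1
  bottom 5 bits -> offset = 28

Answer: 2 1 28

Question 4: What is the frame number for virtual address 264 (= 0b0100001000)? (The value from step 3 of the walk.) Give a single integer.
Answer: 5

Derivation:
vaddr = 264: l1_idx=2, l2_idx=0
L1[2] = 2; L2[2][0] = 5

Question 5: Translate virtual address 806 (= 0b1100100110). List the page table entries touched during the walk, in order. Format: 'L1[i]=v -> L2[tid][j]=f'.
Answer: L1[6]=0 -> L2[0][1]=62

Derivation:
vaddr = 806 = 0b1100100110
Split: l1_idx=6, l2_idx=1, offset=6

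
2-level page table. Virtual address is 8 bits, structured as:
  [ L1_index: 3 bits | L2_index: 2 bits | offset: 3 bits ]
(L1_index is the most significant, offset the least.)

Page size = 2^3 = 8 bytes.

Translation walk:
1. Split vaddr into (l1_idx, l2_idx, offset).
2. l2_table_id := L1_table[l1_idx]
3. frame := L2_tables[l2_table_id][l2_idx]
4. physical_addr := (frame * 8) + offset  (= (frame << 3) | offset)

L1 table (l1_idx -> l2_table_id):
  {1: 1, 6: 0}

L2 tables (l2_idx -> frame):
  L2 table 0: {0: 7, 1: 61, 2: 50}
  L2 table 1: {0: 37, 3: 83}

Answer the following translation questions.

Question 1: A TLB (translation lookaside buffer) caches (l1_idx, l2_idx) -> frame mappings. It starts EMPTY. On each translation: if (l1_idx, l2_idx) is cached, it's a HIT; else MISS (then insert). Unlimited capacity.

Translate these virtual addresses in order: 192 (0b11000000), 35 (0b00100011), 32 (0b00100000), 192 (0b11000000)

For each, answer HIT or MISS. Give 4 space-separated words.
vaddr=192: (6,0) not in TLB -> MISS, insert
vaddr=35: (1,0) not in TLB -> MISS, insert
vaddr=32: (1,0) in TLB -> HIT
vaddr=192: (6,0) in TLB -> HIT

Answer: MISS MISS HIT HIT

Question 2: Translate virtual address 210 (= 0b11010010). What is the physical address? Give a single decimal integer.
Answer: 402

Derivation:
vaddr = 210 = 0b11010010
Split: l1_idx=6, l2_idx=2, offset=2
L1[6] = 0
L2[0][2] = 50
paddr = 50 * 8 + 2 = 402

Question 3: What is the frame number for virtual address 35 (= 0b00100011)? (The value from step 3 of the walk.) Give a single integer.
vaddr = 35: l1_idx=1, l2_idx=0
L1[1] = 1; L2[1][0] = 37

Answer: 37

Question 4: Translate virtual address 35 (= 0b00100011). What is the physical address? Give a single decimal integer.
vaddr = 35 = 0b00100011
Split: l1_idx=1, l2_idx=0, offset=3
L1[1] = 1
L2[1][0] = 37
paddr = 37 * 8 + 3 = 299

Answer: 299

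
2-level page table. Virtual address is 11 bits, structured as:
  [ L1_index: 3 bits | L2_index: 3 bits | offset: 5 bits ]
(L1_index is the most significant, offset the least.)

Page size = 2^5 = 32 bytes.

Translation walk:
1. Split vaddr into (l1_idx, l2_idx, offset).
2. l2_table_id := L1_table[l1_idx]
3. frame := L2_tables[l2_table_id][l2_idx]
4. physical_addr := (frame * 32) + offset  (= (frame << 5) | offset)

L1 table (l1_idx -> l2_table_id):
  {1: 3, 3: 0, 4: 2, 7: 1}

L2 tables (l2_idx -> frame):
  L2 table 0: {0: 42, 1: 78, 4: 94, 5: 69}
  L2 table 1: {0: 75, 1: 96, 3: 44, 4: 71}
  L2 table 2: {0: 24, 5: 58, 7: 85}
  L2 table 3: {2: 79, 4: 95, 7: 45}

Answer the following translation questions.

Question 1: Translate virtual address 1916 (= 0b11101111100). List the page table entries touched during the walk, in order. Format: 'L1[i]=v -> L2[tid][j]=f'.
vaddr = 1916 = 0b11101111100
Split: l1_idx=7, l2_idx=3, offset=28

Answer: L1[7]=1 -> L2[1][3]=44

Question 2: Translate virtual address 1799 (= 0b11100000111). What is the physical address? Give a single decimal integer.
vaddr = 1799 = 0b11100000111
Split: l1_idx=7, l2_idx=0, offset=7
L1[7] = 1
L2[1][0] = 75
paddr = 75 * 32 + 7 = 2407

Answer: 2407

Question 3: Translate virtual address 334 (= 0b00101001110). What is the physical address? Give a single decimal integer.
vaddr = 334 = 0b00101001110
Split: l1_idx=1, l2_idx=2, offset=14
L1[1] = 3
L2[3][2] = 79
paddr = 79 * 32 + 14 = 2542

Answer: 2542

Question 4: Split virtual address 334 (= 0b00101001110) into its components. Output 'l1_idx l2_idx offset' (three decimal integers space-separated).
vaddr = 334 = 0b00101001110
  top 3 bits -> l1_idx = 1
  next 3 bits -> l2_idx = 2
  bottom 5 bits -> offset = 14

Answer: 1 2 14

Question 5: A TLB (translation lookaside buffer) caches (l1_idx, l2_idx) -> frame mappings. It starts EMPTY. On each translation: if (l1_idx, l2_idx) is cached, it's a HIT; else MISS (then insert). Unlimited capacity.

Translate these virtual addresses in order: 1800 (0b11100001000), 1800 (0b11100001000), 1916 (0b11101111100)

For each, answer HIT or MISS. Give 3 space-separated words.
Answer: MISS HIT MISS

Derivation:
vaddr=1800: (7,0) not in TLB -> MISS, insert
vaddr=1800: (7,0) in TLB -> HIT
vaddr=1916: (7,3) not in TLB -> MISS, insert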